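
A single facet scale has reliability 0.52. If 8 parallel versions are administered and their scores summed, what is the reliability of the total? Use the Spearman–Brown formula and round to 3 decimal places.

0.897

ρ_k = kρ / (1 + (k−1)ρ) = 8·0.52 / (1 + 7·0.52) = 4.160 / 4.640 = 0.897.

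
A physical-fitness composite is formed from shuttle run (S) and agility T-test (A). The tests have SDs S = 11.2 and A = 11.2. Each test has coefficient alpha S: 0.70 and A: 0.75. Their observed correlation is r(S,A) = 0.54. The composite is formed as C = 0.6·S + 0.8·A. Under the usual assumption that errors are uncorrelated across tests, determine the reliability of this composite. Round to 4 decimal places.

0.8235

Var(C) = 0.6²·11.2² + 0.8²·11.2² + 2·[0.48·11.2·11.2·0.54] = 125.44 + 65.0281 = 190.468.
Because errors are independent across components, Cov(Tᵢ,Tⱼ) = Cov(Xᵢ,Xⱼ); the off-diagonal part of the true-score variance is the same as above.
True-score variance = [0.6²·11.2²·0.70 + 0.8²·11.2²·0.75] + 65.0281 = 91.8221 + 65.0281 = 156.85.
Reliability = 156.85 / 190.468 = 0.8235.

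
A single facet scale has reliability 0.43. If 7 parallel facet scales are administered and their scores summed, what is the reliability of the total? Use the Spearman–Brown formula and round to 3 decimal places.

ρ_k = kρ / (1 + (k−1)ρ) = 7·0.43 / (1 + 6·0.43) = 3.010 / 3.580 = 0.841.

0.841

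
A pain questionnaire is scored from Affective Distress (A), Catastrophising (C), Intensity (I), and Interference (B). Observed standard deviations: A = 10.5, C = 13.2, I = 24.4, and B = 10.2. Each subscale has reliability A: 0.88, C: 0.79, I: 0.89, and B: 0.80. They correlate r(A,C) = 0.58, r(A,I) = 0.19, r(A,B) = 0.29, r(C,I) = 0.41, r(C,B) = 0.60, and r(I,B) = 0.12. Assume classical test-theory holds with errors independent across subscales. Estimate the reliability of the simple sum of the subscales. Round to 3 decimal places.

0.924

Var(A+C+I+B) = 10.5² + 13.2² + 24.4² + 10.2² + 2·[10.5·13.2·0.58 + 10.5·24.4·0.19 + 10.5·10.2·0.29 + 13.2·24.4·0.41 + 13.2·10.2·0.60 + 24.4·10.2·0.12] = 983.89 + 805.655 = 1789.54.
With uncorrelated errors the cross-covariances are all true-score covariance, so they carry over unchanged; only the diagonal terms shrink to ρᵢσᵢ².
True-score variance = [10.5²·0.88 + 13.2²·0.79 + 24.4²·0.89 + 10.2²·0.80] + 805.655 = 847.772 + 805.655 = 1653.43.
Reliability = 1653.43 / 1789.54 = 0.924.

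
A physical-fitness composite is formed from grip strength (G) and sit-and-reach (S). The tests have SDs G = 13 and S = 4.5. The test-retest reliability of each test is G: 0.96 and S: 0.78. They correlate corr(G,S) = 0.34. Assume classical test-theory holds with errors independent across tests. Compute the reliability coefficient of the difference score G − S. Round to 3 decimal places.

0.925

Var(G−S) = 13² + 4.5² − 2·13·4.5·0.34 = 189.25 − 39.78 = 149.47.
With uncorrelated errors the cross-covariances are all true-score covariance, so they carry over unchanged; only the diagonal terms shrink to ρᵢσᵢ².
True-score variance = [13²·0.96 + 4.5²·0.78] − 39.78 = 178.035 − 39.78 = 138.255.
Reliability = 138.255 / 149.47 = 0.925.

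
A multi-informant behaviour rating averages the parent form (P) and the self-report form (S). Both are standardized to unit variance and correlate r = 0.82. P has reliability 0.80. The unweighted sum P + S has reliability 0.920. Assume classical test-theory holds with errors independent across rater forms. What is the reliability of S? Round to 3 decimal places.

Var(P+S) = 2 + 2·0.82 = 3.640.
True-score variance = ρ_P + ρ_S + 2·0.82, so 0.920 = (0.80 + ρ_S + 1.64) / 3.640.
ρ_S = 0.920·3.640 − 0.80 − 1.64 = 0.909.

0.909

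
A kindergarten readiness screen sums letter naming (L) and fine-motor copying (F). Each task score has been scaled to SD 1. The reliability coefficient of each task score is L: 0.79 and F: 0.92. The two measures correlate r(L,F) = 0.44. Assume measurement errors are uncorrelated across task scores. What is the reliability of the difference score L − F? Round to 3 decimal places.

0.741

Var(L−F) = 1 + 1 − 2·0.44 = 2 − 0.88 = 1.12.
Because errors are independent across components, Cov(Tᵢ,Tⱼ) = Cov(Xᵢ,Xⱼ); the off-diagonal part of the true-score variance is the same as above.
True-score variance = [0.79 + 0.92] − 0.88 = 1.71 − 0.88 = 0.83.
Reliability = 0.83 / 1.12 = 0.741.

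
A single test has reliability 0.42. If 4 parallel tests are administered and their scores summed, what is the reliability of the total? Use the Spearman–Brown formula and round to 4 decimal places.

ρ_k = kρ / (1 + (k−1)ρ) = 4·0.42 / (1 + 3·0.42) = 1.680 / 2.260 = 0.7434.

0.7434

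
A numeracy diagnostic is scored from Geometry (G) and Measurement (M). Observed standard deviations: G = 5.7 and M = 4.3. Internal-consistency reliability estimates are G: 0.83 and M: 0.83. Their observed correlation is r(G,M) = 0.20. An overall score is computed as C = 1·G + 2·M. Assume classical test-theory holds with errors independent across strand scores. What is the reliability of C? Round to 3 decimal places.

Var(C) = 5.7² + 2²·4.3² + 2·[2·5.7·4.3·0.20] = 106.45 + 19.608 = 126.058.
Because errors are independent across components, Cov(Tᵢ,Tⱼ) = Cov(Xᵢ,Xⱼ); the off-diagonal part of the true-score variance is the same as above.
True-score variance = [5.7²·0.83 + 2²·4.3²·0.83] + 19.608 = 88.3535 + 19.608 = 107.962.
Reliability = 107.962 / 126.058 = 0.856.

0.856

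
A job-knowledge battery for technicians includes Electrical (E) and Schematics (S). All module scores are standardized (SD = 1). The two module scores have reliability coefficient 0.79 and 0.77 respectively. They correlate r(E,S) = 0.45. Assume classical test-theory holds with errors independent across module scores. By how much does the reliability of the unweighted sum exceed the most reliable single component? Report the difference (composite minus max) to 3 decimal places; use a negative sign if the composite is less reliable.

0.058

Var(sum) = 2 + 0.9 = 2.9; true-score variance = 1.56 + 0.9 = 2.46; composite reliability = 0.8483.
Max component reliability = 0.7900.
Difference = 0.8483 − 0.7900 = 0.058.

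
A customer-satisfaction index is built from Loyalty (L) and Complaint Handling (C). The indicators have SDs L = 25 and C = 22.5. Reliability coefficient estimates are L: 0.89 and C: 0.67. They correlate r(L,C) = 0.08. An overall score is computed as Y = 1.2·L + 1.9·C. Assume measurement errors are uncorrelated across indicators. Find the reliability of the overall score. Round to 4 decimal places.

Var(Y) = 1.2²·25² + 1.9²·22.5² + 2·[2.28·25·22.5·0.08] = 2727.56 + 205.2 = 2932.76.
Because errors are independent across components, Cov(Tᵢ,Tⱼ) = Cov(Xᵢ,Xⱼ); the off-diagonal part of the true-score variance is the same as above.
True-score variance = [1.2²·25²·0.89 + 1.9²·22.5²·0.67] + 205.2 = 2025.47 + 205.2 = 2230.67.
Reliability = 2230.67 / 2932.76 = 0.7606.

0.7606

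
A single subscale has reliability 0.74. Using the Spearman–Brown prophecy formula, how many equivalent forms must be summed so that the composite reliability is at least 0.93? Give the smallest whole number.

k ≥ ρ*(1−ρ₁)/(ρ₁(1−ρ*)) = 0.93·0.26 / (0.74·0.07) = 4.668.
Smallest integer k = 5.

5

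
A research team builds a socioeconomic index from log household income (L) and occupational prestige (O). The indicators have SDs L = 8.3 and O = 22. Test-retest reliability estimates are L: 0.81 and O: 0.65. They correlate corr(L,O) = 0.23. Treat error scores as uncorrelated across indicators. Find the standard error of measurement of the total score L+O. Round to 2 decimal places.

13.51

Var(total) = 552.89 + 83.996 = 636.886.
True-score variance = 370.401 + 83.996 = 454.397, so reliability = 0.7135.
Error variance = 636.886 − 454.397 = 182.489; SEM = √182.489 = 13.51.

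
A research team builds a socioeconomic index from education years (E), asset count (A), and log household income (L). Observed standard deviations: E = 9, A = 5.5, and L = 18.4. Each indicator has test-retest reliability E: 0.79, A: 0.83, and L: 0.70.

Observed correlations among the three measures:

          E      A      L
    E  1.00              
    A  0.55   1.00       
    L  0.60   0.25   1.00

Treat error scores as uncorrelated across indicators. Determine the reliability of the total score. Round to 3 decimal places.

0.836

Var(E+A+L) = 9² + 5.5² + 18.4² + 2·[9·5.5·0.55 + 9·18.4·0.60 + 5.5·18.4·0.25] = 449.81 + 303.77 = 753.58.
Under uncorrelated errors the observed covariances equal the true-score covariances, so only the own-variance terms attenuate.
True-score variance = [9²·0.79 + 5.5²·0.83 + 18.4²·0.70] + 303.77 = 326.089 + 303.77 = 629.859.
Reliability = 629.859 / 753.58 = 0.836.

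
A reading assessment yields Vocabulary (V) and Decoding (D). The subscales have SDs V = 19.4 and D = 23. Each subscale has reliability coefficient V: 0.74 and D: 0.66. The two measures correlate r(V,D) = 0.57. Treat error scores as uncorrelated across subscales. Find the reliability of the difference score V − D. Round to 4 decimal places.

0.2999

Var(V−D) = 19.4² + 23² − 2·19.4·23·0.57 = 905.36 − 508.668 = 396.692.
With uncorrelated errors the cross-covariances are all true-score covariance, so they carry over unchanged; only the diagonal terms shrink to ρᵢσᵢ².
True-score variance = [19.4²·0.74 + 23²·0.66] − 508.668 = 627.646 − 508.668 = 118.978.
Reliability = 118.978 / 396.692 = 0.2999.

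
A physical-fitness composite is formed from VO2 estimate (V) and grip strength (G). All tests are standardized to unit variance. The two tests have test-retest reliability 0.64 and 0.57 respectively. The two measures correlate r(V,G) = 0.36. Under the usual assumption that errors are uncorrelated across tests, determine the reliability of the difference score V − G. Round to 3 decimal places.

0.383

Var(V−G) = 1 + 1 − 2·0.36 = 2 − 0.72 = 1.28.
Under uncorrelated errors the observed covariances equal the true-score covariances, so only the own-variance terms attenuate.
True-score variance = [0.64 + 0.57] − 0.72 = 1.21 − 0.72 = 0.49.
Reliability = 0.49 / 1.28 = 0.383.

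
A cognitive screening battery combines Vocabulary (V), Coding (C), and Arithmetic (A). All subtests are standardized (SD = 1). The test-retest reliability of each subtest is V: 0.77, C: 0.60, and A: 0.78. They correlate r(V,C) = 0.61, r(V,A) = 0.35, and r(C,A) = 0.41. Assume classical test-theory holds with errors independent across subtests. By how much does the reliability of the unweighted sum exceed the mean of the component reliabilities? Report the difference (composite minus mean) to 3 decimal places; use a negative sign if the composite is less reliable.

0.135

Var(sum) = 3 + 2.74 = 5.74; true-score variance = 2.15 + 2.74 = 4.89; composite reliability = 0.8519.
Mean component reliability = 0.7167.
Difference = 0.8519 − 0.7167 = 0.135.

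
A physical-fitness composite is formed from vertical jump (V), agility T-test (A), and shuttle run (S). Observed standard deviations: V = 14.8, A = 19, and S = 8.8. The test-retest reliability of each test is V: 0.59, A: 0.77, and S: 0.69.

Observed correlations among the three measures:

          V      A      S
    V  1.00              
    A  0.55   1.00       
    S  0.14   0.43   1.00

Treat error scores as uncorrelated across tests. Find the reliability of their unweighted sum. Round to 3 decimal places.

0.828

Var(V+A+S) = 14.8² + 19² + 8.8² + 2·[14.8·19·0.55 + 14.8·8.8·0.14 + 19·8.8·0.43] = 657.48 + 489.579 = 1147.06.
With uncorrelated errors the cross-covariances are all true-score covariance, so they carry over unchanged; only the diagonal terms shrink to ρᵢσᵢ².
True-score variance = [14.8²·0.59 + 19²·0.77 + 8.8²·0.69] + 489.579 = 460.637 + 489.579 = 950.216.
Reliability = 950.216 / 1147.06 = 0.828.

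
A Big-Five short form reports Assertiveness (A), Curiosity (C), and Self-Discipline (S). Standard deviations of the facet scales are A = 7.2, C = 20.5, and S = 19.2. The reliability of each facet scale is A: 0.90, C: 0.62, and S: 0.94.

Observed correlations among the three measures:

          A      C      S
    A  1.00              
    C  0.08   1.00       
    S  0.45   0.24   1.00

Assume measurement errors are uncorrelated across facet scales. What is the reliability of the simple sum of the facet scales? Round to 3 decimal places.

Var(A+C+S) = 7.2² + 20.5² + 19.2² + 2·[7.2·20.5·0.08 + 7.2·19.2·0.45 + 20.5·19.2·0.24] = 840.73 + 336.96 = 1177.69.
Because errors are independent across components, Cov(Tᵢ,Tⱼ) = Cov(Xᵢ,Xⱼ); the off-diagonal part of the true-score variance is the same as above.
True-score variance = [7.2²·0.90 + 20.5²·0.62 + 19.2²·0.94] + 336.96 = 653.733 + 336.96 = 990.693.
Reliability = 990.693 / 1177.69 = 0.841.

0.841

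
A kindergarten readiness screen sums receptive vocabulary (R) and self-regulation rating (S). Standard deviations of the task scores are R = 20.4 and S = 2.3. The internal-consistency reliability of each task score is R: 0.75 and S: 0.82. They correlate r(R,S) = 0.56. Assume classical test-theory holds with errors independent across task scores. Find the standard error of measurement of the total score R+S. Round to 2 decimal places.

10.25

Var(total) = 421.45 + 52.5504 = 474.
True-score variance = 316.458 + 52.5504 = 369.008, so reliability = 0.7785.
Error variance = 474 − 369.008 = 104.992; SEM = √104.992 = 10.25.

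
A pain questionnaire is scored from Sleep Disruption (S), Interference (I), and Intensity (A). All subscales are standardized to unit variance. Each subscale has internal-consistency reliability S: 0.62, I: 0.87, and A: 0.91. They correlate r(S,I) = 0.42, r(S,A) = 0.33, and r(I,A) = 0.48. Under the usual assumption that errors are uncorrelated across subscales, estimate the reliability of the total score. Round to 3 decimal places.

Var(S+I+A) = 3 + 2·[0.42 + 0.33 + 0.48] = 3 + 2.46 = 5.46.
With uncorrelated errors the cross-covariances are all true-score covariance, so they carry over unchanged; only the diagonal terms shrink to ρᵢσᵢ².
True-score variance = [0.62 + 0.87 + 0.91] + 2.46 = 2.4 + 2.46 = 4.86.
Reliability = 4.86 / 5.46 = 0.890.

0.890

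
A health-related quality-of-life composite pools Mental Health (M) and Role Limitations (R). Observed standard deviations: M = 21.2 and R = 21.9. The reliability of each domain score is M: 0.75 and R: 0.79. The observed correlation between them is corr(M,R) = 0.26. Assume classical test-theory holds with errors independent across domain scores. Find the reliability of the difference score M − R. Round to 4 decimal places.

Var(M−R) = 21.2² + 21.9² − 2·21.2·21.9·0.26 = 929.05 − 241.426 = 687.624.
Because errors are independent across components, Cov(Tᵢ,Tⱼ) = Cov(Xᵢ,Xⱼ); the off-diagonal part of the true-score variance is the same as above.
True-score variance = [21.2²·0.75 + 21.9²·0.79] − 241.426 = 715.972 − 241.426 = 474.546.
Reliability = 474.546 / 687.624 = 0.6901.

0.6901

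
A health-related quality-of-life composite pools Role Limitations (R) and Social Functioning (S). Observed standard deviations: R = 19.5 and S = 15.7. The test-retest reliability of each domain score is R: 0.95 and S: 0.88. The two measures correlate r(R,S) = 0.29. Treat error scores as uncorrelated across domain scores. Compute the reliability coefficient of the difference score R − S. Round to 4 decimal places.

0.8918

Var(R−S) = 19.5² + 15.7² − 2·19.5·15.7·0.29 = 626.74 − 177.567 = 449.173.
Because errors are independent across components, Cov(Tᵢ,Tⱼ) = Cov(Xᵢ,Xⱼ); the off-diagonal part of the true-score variance is the same as above.
True-score variance = [19.5²·0.95 + 15.7²·0.88] − 177.567 = 578.149 − 177.567 = 400.582.
Reliability = 400.582 / 449.173 = 0.8918.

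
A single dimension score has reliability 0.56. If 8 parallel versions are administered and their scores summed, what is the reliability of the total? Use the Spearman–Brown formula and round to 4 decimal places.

0.9106

ρ_k = kρ / (1 + (k−1)ρ) = 8·0.56 / (1 + 7·0.56) = 4.480 / 4.920 = 0.9106.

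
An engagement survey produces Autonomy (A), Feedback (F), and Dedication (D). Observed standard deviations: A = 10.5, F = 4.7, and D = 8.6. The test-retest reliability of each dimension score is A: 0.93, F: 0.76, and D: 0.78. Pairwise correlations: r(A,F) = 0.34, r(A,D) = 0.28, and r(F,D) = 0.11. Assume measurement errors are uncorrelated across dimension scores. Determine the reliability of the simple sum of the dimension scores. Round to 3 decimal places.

Var(A+F+D) = 10.5² + 4.7² + 8.6² + 2·[10.5·4.7·0.34 + 10.5·8.6·0.28 + 4.7·8.6·0.11] = 206.3 + 93.0184 = 299.318.
Because errors are independent across components, Cov(Tᵢ,Tⱼ) = Cov(Xᵢ,Xⱼ); the off-diagonal part of the true-score variance is the same as above.
True-score variance = [10.5²·0.93 + 4.7²·0.76 + 8.6²·0.78] + 93.0184 = 177.01 + 93.0184 = 270.028.
Reliability = 270.028 / 299.318 = 0.902.

0.902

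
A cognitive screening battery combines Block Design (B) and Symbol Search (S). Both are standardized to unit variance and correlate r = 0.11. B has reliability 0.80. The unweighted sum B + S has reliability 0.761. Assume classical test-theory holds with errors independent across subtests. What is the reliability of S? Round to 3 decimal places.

0.669

Var(B+S) = 2 + 2·0.11 = 2.220.
True-score variance = ρ_B + ρ_S + 2·0.11, so 0.761 = (0.80 + ρ_S + 0.22) / 2.220.
ρ_S = 0.761·2.220 − 0.80 − 0.22 = 0.669.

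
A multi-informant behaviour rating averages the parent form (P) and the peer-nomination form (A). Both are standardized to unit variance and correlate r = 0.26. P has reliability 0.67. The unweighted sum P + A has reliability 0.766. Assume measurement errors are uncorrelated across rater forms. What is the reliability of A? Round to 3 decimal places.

0.740

Var(P+A) = 2 + 2·0.26 = 2.520.
True-score variance = ρ_P + ρ_A + 2·0.26, so 0.766 = (0.67 + ρ_A + 0.52) / 2.520.
ρ_A = 0.766·2.520 − 0.67 − 0.52 = 0.740.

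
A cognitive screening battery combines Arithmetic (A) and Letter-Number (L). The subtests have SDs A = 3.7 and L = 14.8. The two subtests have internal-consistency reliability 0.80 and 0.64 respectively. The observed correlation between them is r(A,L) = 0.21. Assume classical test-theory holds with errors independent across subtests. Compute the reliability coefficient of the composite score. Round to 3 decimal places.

Var(A+L) = 3.7² + 14.8² + 2·[3.7·14.8·0.21] = 232.73 + 22.9992 = 255.729.
Because errors are independent across components, Cov(Tᵢ,Tⱼ) = Cov(Xᵢ,Xⱼ); the off-diagonal part of the true-score variance is the same as above.
True-score variance = [3.7²·0.80 + 14.8²·0.64] + 22.9992 = 151.138 + 22.9992 = 174.137.
Reliability = 174.137 / 255.729 = 0.681.

0.681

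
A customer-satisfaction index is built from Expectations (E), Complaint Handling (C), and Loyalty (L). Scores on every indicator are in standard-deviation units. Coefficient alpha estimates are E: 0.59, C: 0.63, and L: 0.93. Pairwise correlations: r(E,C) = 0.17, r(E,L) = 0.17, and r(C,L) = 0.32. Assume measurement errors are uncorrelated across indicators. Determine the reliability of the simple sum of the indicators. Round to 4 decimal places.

0.8032

Var(E+C+L) = 3 + 2·[0.17 + 0.17 + 0.32] = 3 + 1.32 = 4.32.
Because errors are independent across components, Cov(Tᵢ,Tⱼ) = Cov(Xᵢ,Xⱼ); the off-diagonal part of the true-score variance is the same as above.
True-score variance = [0.59 + 0.63 + 0.93] + 1.32 = 2.15 + 1.32 = 3.47.
Reliability = 3.47 / 4.32 = 0.8032.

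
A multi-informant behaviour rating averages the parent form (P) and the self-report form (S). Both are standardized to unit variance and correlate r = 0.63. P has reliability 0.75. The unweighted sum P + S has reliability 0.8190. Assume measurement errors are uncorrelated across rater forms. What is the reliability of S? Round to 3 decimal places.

Var(P+S) = 2 + 2·0.63 = 3.260.
True-score variance = ρ_P + ρ_S + 2·0.63, so 0.8190 = (0.75 + ρ_S + 1.26) / 3.260.
ρ_S = 0.8190·3.260 − 0.75 − 1.26 = 0.660.

0.660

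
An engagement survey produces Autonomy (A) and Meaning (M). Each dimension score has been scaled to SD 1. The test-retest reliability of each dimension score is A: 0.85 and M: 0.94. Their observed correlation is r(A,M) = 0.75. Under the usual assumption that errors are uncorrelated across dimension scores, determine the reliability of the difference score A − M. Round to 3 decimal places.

Var(A−M) = 1 + 1 − 2·0.75 = 2 − 1.5 = 0.5.
Because errors are independent across components, Cov(Tᵢ,Tⱼ) = Cov(Xᵢ,Xⱼ); the off-diagonal part of the true-score variance is the same as above.
True-score variance = [0.85 + 0.94] − 1.5 = 1.79 − 1.5 = 0.29.
Reliability = 0.29 / 0.5 = 0.580.

0.580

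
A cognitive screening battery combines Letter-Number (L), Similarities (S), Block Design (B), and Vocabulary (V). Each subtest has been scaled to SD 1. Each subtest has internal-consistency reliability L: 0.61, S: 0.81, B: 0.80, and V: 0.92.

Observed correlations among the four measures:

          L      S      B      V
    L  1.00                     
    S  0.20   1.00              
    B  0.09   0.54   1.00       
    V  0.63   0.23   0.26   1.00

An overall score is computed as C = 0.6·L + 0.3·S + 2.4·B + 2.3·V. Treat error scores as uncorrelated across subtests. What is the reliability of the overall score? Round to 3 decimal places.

0.901

Var(C) = 0.6² + 0.3² + 2.4² + 2.3² + 2·[0.18·0.20 + 1.44·0.09 + 1.38·0.63 + 0.72·0.54 + 0.69·0.23 + 5.52·0.26] = 11.5 + 6.0354 = 17.5354.
Under uncorrelated errors the observed covariances equal the true-score covariances, so only the own-variance terms attenuate.
True-score variance = [0.6²·0.61 + 0.3²·0.81 + 2.4²·0.80 + 2.3²·0.92] + 6.0354 = 9.7673 + 6.0354 = 15.8027.
Reliability = 15.8027 / 17.5354 = 0.901.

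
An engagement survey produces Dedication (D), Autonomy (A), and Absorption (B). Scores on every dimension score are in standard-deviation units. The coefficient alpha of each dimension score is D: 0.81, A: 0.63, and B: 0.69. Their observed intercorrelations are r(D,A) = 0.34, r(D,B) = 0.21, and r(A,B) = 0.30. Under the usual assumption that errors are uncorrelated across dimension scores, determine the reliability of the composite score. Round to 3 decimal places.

Var(D+A+B) = 3 + 2·[0.34 + 0.21 + 0.30] = 3 + 1.7 = 4.7.
Under uncorrelated errors the observed covariances equal the true-score covariances, so only the own-variance terms attenuate.
True-score variance = [0.81 + 0.63 + 0.69] + 1.7 = 2.13 + 1.7 = 3.83.
Reliability = 3.83 / 4.7 = 0.815.

0.815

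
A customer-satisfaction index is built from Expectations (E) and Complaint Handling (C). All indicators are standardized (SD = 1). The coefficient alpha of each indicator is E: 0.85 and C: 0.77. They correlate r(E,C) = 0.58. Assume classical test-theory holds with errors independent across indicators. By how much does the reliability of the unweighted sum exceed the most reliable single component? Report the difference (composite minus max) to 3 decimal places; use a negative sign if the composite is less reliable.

Var(sum) = 2 + 1.16 = 3.16; true-score variance = 1.62 + 1.16 = 2.78; composite reliability = 0.8797.
Max component reliability = 0.8500.
Difference = 0.8797 − 0.8500 = 0.030.

0.030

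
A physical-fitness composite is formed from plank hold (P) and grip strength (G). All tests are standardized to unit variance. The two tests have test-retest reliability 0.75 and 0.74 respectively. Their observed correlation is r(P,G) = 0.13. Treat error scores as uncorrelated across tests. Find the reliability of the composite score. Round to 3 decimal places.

Var(P+G) = 2 + 2·[0.13] = 2 + 0.26 = 2.26.
With uncorrelated errors the cross-covariances are all true-score covariance, so they carry over unchanged; only the diagonal terms shrink to ρᵢσᵢ².
True-score variance = [0.75 + 0.74] + 0.26 = 1.49 + 0.26 = 1.75.
Reliability = 1.75 / 2.26 = 0.774.

0.774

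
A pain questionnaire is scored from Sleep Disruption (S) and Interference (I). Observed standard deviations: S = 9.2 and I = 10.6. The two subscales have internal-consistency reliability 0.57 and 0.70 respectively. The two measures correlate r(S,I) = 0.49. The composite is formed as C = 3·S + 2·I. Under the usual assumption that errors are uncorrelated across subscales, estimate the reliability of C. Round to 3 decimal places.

0.741

Var(C) = 3²·9.2² + 2²·10.6² + 2·[6·9.2·10.6·0.49] = 1211.2 + 573.418 = 1784.62.
Under uncorrelated errors the observed covariances equal the true-score covariances, so only the own-variance terms attenuate.
True-score variance = [3²·9.2²·0.57 + 2²·10.6²·0.70] + 573.418 = 748.811 + 573.418 = 1322.23.
Reliability = 1322.23 / 1784.62 = 0.741.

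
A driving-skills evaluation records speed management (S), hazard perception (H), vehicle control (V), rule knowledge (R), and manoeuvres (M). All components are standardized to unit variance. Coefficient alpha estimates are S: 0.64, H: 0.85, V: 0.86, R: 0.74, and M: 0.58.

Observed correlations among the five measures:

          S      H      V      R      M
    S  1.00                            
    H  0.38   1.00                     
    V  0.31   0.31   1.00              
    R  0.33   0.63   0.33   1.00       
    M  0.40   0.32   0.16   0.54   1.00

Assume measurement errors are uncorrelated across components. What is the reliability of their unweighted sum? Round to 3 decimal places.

0.893

Var(S+H+V+R+M) = 5 + 2·[0.38 + 0.31 + 0.33 + 0.40 + 0.31 + 0.63 + 0.32 + 0.33 + 0.16 + 0.54] = 5 + 7.42 = 12.42.
With uncorrelated errors the cross-covariances are all true-score covariance, so they carry over unchanged; only the diagonal terms shrink to ρᵢσᵢ².
True-score variance = [0.64 + 0.85 + 0.86 + 0.74 + 0.58] + 7.42 = 3.67 + 7.42 = 11.09.
Reliability = 11.09 / 12.42 = 0.893.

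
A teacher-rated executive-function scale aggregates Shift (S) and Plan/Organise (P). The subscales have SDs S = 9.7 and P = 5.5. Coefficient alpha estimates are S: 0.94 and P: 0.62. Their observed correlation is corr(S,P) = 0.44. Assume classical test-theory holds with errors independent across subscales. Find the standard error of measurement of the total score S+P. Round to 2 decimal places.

Var(total) = 124.34 + 46.948 = 171.288.
True-score variance = 107.2 + 46.948 = 154.148, so reliability = 0.8999.
Error variance = 171.288 − 154.148 = 17.1404; SEM = √17.1404 = 4.14.

4.14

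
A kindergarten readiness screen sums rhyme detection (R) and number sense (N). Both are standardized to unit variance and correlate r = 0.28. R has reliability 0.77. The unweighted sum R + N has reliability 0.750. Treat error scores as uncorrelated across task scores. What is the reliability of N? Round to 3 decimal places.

0.590

Var(R+N) = 2 + 2·0.28 = 2.560.
True-score variance = ρ_R + ρ_N + 2·0.28, so 0.750 = (0.77 + ρ_N + 0.56) / 2.560.
ρ_N = 0.750·2.560 − 0.77 − 0.56 = 0.590.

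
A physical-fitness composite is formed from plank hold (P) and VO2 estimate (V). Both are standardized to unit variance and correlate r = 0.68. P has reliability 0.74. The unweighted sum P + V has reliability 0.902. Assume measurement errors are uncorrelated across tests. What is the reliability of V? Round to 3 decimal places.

0.931

Var(P+V) = 2 + 2·0.68 = 3.360.
True-score variance = ρ_P + ρ_V + 2·0.68, so 0.902 = (0.74 + ρ_V + 1.36) / 3.360.
ρ_V = 0.902·3.360 − 0.74 − 1.36 = 0.931.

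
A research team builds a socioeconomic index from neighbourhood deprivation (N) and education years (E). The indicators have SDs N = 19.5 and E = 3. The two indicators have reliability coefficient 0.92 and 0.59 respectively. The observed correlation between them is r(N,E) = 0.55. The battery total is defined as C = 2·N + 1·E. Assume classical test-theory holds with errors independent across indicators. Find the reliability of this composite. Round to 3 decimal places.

0.924

Var(C) = 2²·19.5² + 3² + 2·[2·19.5·3·0.55] = 1530 + 128.7 = 1658.7.
Under uncorrelated errors the observed covariances equal the true-score covariances, so only the own-variance terms attenuate.
True-score variance = [2²·19.5²·0.92 + 3²·0.59] + 128.7 = 1404.63 + 128.7 = 1533.33.
Reliability = 1533.33 / 1658.7 = 0.924.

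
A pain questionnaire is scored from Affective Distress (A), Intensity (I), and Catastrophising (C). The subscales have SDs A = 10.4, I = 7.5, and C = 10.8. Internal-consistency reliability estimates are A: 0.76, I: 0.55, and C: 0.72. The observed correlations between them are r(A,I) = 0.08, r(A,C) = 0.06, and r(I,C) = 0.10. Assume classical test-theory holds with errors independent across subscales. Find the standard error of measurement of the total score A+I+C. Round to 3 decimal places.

Var(total) = 281.05 + 42.1584 = 323.208.
True-score variance = 197.12 + 42.1584 = 239.278, so reliability = 0.7403.
Error variance = 323.208 − 239.278 = 83.9301; SEM = √83.9301 = 9.161.

9.161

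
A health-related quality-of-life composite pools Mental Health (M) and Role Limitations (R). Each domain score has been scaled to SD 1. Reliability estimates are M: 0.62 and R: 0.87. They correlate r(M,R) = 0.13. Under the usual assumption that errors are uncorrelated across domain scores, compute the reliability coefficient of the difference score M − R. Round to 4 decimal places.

0.7069

Var(M−R) = 1 + 1 − 2·0.13 = 2 − 0.26 = 1.74.
Under uncorrelated errors the observed covariances equal the true-score covariances, so only the own-variance terms attenuate.
True-score variance = [0.62 + 0.87] − 0.26 = 1.49 − 0.26 = 1.23.
Reliability = 1.23 / 1.74 = 0.7069.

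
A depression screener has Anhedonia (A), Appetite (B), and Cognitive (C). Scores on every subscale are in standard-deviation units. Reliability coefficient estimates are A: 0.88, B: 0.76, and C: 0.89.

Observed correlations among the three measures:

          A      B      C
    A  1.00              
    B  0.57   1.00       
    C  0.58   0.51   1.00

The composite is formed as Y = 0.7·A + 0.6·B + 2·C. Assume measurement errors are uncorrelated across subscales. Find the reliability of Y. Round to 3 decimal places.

0.928

Var(Y) = 0.7² + 0.6² + 2² + 2·[0.42·0.57 + 1.4·0.58 + 1.2·0.51] = 4.85 + 3.3268 = 8.1768.
Under uncorrelated errors the observed covariances equal the true-score covariances, so only the own-variance terms attenuate.
True-score variance = [0.7²·0.88 + 0.6²·0.76 + 2²·0.89] + 3.3268 = 4.2648 + 3.3268 = 7.5916.
Reliability = 7.5916 / 8.1768 = 0.928.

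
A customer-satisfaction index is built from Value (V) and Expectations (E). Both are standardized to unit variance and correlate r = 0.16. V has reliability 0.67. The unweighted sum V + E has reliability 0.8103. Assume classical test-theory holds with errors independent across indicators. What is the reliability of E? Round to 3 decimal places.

0.890

Var(V+E) = 2 + 2·0.16 = 2.320.
True-score variance = ρ_V + ρ_E + 2·0.16, so 0.8103 = (0.67 + ρ_E + 0.32) / 2.320.
ρ_E = 0.8103·2.320 − 0.67 − 0.32 = 0.890.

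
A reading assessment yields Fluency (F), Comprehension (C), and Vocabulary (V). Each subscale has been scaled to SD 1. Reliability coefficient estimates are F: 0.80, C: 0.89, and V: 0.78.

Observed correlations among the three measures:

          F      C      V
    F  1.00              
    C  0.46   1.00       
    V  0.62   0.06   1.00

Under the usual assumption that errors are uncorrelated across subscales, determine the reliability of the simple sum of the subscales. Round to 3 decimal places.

0.900

Var(F+C+V) = 3 + 2·[0.46 + 0.62 + 0.06] = 3 + 2.28 = 5.28.
With uncorrelated errors the cross-covariances are all true-score covariance, so they carry over unchanged; only the diagonal terms shrink to ρᵢσᵢ².
True-score variance = [0.80 + 0.89 + 0.78] + 2.28 = 2.47 + 2.28 = 4.75.
Reliability = 4.75 / 5.28 = 0.900.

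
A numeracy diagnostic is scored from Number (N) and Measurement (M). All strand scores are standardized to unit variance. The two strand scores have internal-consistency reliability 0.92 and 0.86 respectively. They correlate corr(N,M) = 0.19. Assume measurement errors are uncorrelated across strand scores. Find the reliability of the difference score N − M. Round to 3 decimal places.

Var(N−M) = 1 + 1 − 2·0.19 = 2 − 0.38 = 1.62.
With uncorrelated errors the cross-covariances are all true-score covariance, so they carry over unchanged; only the diagonal terms shrink to ρᵢσᵢ².
True-score variance = [0.92 + 0.86] − 0.38 = 1.78 − 0.38 = 1.4.
Reliability = 1.4 / 1.62 = 0.864.

0.864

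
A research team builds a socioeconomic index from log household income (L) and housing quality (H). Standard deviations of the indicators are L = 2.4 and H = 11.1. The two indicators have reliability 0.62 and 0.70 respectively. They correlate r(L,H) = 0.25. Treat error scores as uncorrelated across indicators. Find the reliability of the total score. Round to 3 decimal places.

Var(L+H) = 2.4² + 11.1² + 2·[2.4·11.1·0.25] = 128.97 + 13.32 = 142.29.
Because errors are independent across components, Cov(Tᵢ,Tⱼ) = Cov(Xᵢ,Xⱼ); the off-diagonal part of the true-score variance is the same as above.
True-score variance = [2.4²·0.62 + 11.1²·0.70] + 13.32 = 89.8182 + 13.32 = 103.138.
Reliability = 103.138 / 142.29 = 0.725.

0.725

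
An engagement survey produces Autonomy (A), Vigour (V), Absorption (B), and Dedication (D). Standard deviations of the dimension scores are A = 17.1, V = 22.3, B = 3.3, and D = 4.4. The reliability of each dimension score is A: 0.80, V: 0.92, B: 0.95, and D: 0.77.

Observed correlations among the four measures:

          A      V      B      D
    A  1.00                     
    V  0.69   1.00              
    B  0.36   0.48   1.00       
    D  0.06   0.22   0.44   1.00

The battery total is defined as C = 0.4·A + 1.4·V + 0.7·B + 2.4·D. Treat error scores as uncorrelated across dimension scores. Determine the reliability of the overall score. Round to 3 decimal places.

0.933

Var(C) = 0.4²·17.1² + 1.4²·22.3² + 0.7²·3.3² + 2.4²·4.4² + 2·[0.56·17.1·22.3·0.69 + 0.28·17.1·3.3·0.36 + 0.96·17.1·4.4·0.06 + 0.98·22.3·3.3·0.48 + 3.36·22.3·4.4·0.22 + 1.68·3.3·4.4·0.44] = 1138.32 + 550.496 = 1688.82.
Under uncorrelated errors the observed covariances equal the true-score covariances, so only the own-variance terms attenuate.
True-score variance = [0.4²·17.1²·0.80 + 1.4²·22.3²·0.92 + 0.7²·3.3²·0.95 + 2.4²·4.4²·0.77] + 550.496 = 1025.08 + 550.496 = 1575.57.
Reliability = 1575.57 / 1688.82 = 0.933.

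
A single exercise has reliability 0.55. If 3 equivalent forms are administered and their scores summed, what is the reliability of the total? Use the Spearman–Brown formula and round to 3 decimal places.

0.786

ρ_k = kρ / (1 + (k−1)ρ) = 3·0.55 / (1 + 2·0.55) = 1.650 / 2.100 = 0.786.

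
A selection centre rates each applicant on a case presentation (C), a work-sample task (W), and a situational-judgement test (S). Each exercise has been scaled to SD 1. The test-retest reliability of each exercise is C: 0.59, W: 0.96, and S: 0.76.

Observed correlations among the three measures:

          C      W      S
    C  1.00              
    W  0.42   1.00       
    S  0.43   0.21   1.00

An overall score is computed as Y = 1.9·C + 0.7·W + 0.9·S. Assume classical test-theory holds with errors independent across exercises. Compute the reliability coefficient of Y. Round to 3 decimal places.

0.782

Var(Y) = 1.9² + 0.7² + 0.9² + 2·[1.33·0.42 + 1.71·0.43 + 0.63·0.21] = 4.91 + 2.8524 = 7.7624.
Because errors are independent across components, Cov(Tᵢ,Tⱼ) = Cov(Xᵢ,Xⱼ); the off-diagonal part of the true-score variance is the same as above.
True-score variance = [1.9²·0.59 + 0.7²·0.96 + 0.9²·0.76] + 2.8524 = 3.2159 + 2.8524 = 6.0683.
Reliability = 6.0683 / 7.7624 = 0.782.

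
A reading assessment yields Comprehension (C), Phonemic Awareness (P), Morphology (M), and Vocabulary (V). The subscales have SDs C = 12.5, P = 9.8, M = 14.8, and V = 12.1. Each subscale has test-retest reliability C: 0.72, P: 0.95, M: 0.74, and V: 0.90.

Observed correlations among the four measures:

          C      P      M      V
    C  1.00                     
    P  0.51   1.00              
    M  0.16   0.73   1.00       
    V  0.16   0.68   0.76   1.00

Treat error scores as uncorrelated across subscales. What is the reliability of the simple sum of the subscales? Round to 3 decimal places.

Var(C+P+M+V) = 12.5² + 9.8² + 14.8² + 12.1² + 2·[12.5·9.8·0.51 + 12.5·14.8·0.16 + 12.5·12.1·0.16 + 9.8·14.8·0.73 + 9.8·12.1·0.68 + 14.8·12.1·0.76] = 617.74 + 877.779 = 1495.52.
Under uncorrelated errors the observed covariances equal the true-score covariances, so only the own-variance terms attenuate.
True-score variance = [12.5²·0.72 + 9.8²·0.95 + 14.8²·0.74 + 12.1²·0.90] + 877.779 = 497.597 + 877.779 = 1375.38.
Reliability = 1375.38 / 1495.52 = 0.920.

0.920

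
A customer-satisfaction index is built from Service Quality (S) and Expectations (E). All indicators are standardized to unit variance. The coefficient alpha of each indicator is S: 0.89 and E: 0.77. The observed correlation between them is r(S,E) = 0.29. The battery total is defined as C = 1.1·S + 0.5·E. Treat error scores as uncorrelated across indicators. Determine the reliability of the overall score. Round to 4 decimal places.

0.8929

Var(C) = 1.1² + 0.5² + 2·[0.55·0.29] = 1.46 + 0.319 = 1.779.
Because errors are independent across components, Cov(Tᵢ,Tⱼ) = Cov(Xᵢ,Xⱼ); the off-diagonal part of the true-score variance is the same as above.
True-score variance = [1.1²·0.89 + 0.5²·0.77] + 0.319 = 1.2694 + 0.319 = 1.5884.
Reliability = 1.5884 / 1.779 = 0.8929.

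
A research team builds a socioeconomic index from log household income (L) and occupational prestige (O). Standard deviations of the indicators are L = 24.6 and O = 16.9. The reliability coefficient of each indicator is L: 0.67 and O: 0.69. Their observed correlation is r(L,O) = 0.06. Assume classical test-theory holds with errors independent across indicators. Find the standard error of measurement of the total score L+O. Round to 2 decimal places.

16.98

Var(total) = 890.77 + 49.8888 = 940.659.
True-score variance = 602.528 + 49.8888 = 652.417, so reliability = 0.6936.
Error variance = 940.659 − 652.417 = 288.242; SEM = √288.242 = 16.98.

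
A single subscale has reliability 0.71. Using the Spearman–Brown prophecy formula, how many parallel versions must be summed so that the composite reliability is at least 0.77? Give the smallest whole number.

2

k ≥ ρ*(1−ρ₁)/(ρ₁(1−ρ*)) = 0.77·0.29 / (0.71·0.23) = 1.367.
Smallest integer k = 2.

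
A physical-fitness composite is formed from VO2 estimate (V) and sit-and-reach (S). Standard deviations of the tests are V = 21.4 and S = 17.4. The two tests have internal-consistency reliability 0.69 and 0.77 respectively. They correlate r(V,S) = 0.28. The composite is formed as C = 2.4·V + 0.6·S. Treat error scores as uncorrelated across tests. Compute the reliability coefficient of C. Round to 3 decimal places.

0.723

Var(C) = 2.4²·21.4² + 0.6²·17.4² + 2·[1.44·21.4·17.4·0.28] = 2746.84 + 300.271 = 3047.11.
Because errors are independent across components, Cov(Tᵢ,Tⱼ) = Cov(Xᵢ,Xⱼ); the off-diagonal part of the true-score variance is the same as above.
True-score variance = [2.4²·21.4²·0.69 + 0.6²·17.4²·0.77] + 300.271 = 1904.04 + 300.271 = 2204.31.
Reliability = 2204.31 / 3047.11 = 0.723.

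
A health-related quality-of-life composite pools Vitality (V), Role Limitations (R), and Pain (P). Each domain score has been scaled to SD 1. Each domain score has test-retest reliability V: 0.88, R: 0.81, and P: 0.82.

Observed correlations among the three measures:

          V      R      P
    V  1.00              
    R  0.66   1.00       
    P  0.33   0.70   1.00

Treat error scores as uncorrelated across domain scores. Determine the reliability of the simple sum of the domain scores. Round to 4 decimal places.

Var(V+R+P) = 3 + 2·[0.66 + 0.33 + 0.70] = 3 + 3.38 = 6.38.
Under uncorrelated errors the observed covariances equal the true-score covariances, so only the own-variance terms attenuate.
True-score variance = [0.88 + 0.81 + 0.82] + 3.38 = 2.51 + 3.38 = 5.89.
Reliability = 5.89 / 6.38 = 0.9232.

0.9232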